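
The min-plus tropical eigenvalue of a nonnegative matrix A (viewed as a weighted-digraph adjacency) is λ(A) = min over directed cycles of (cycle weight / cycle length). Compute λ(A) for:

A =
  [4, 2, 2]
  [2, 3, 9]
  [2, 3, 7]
λ(A) = 2

Enumerate directed cycles and compute their means (weight / length). Sample:
  cycle 0 → 0: weight = 4, length = 1, mean = 4/1 ≈ 4.000
  cycle 1 → 1: weight = 3, length = 1, mean = 3/1 ≈ 3.000
  cycle 2 → 2: weight = 7, length = 1, mean = 7/1 ≈ 7.000
  cycle 0 → 1 → 0: weight = 4, length = 2, mean = 4/2 ≈ 2.000
  cycle 0 → 2 → 0: weight = 4, length = 2, mean = 4/2 ≈ 2.000
  cycle 1 → 0 → 1: weight = 4, length = 2, mean = 4/2 ≈ 2.000
Minimum mean = 2.000, attained e.g. along the cycle 0 → 1 → 0 with weight 4 and length 2. So λ(A) = 4/2 = 2.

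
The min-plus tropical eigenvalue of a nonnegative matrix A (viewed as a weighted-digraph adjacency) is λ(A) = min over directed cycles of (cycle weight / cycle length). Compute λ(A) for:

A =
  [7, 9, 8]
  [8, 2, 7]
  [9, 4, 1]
λ(A) = 1

Enumerate directed cycles and compute their means (weight / length). Sample:
  cycle 0 → 0: weight = 7, length = 1, mean = 7/1 ≈ 7.000
  cycle 1 → 1: weight = 2, length = 1, mean = 2/1 ≈ 2.000
  cycle 2 → 2: weight = 1, length = 1, mean = 1/1 ≈ 1.000
  cycle 0 → 1 → 0: weight = 17, length = 2, mean = 17/2 ≈ 8.500
  cycle 0 → 2 → 0: weight = 17, length = 2, mean = 17/2 ≈ 8.500
  cycle 1 → 0 → 1: weight = 17, length = 2, mean = 17/2 ≈ 8.500
Minimum mean = 1.000, attained e.g. along the cycle 2 → 2 with weight 1 and length 1. So λ(A) = 1/1 = 1.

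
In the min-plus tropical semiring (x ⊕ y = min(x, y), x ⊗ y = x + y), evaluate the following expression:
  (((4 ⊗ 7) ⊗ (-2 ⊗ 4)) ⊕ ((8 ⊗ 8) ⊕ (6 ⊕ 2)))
(((4 ⊗ 7) ⊗ (-2 ⊗ 4)) ⊕ ((8 ⊗ 8) ⊕ (6 ⊕ 2))) = 2

Expand innermost to outermost. Recall ⊕ takes the minimum of its arguments and ⊗ takes their sum. Working out the expression (((4 ⊗ 7) ⊗ (-2 ⊗ 4)) ⊕ ((8 ⊗ 8) ⊕ (6 ⊕ 2))) gives 2.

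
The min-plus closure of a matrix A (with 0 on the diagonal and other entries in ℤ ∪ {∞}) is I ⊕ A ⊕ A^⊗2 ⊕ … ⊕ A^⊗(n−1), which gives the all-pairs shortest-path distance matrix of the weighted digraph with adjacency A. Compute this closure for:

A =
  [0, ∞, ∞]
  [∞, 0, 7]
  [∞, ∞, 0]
Closure =
  [0, ∞, ∞]
  [∞, 0, 7]
  [∞, ∞, 0]

This is the Floyd-Warshall all-pairs shortest-path computation. For each intermediate vertex k = 0, 1, …, 2, update dist[i][j] ← min(dist[i][j], dist[i][k] + dist[k][j]). The final matrix gives, for each (i, j), the minimum total weight of any directed path from i to j (possibly empty when i = j).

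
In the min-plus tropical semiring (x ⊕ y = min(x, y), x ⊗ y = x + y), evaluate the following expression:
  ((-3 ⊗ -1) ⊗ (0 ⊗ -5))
((-3 ⊗ -1) ⊗ (0 ⊗ -5)) = -9

Expand innermost to outermost. Recall ⊕ takes the minimum of its arguments and ⊗ takes their sum. Working out the expression ((-3 ⊗ -1) ⊗ (0 ⊗ -5)) gives -9.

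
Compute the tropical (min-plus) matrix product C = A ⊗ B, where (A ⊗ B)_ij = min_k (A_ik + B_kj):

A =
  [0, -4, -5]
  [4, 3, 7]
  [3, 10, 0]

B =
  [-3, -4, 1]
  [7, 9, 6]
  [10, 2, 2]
A ⊗ B =
  [-3, -4, -3]
  [1, 0, 5]
  [0, -1, 2]

Apply the min-plus product entry-by-entry:
  C[0][0] = min over k of (A[0][0] + B[0][0] = 0 + -3 = -3, A[0][1] + B[1][0] = -4 + 7 = 3, A[0][2] + B[2][0] = -5 + 10 = 5) = -3 (attained at k = 0)
  C[0][1] = min over k of (A[0][0] + B[0][1] = 0 + -4 = -4, A[0][1] + B[1][1] = -4 + 9 = 5, A[0][2] + B[2][1] = -5 + 2 = -3) = -4 (attained at k = 0)
  C[0][2] = min over k of (A[0][0] + B[0][2] = 0 + 1 = 1, A[0][1] + B[1][2] = -4 + 6 = 2, A[0][2] + B[2][2] = -5 + 2 = -3) = -3 (attained at k = 2)
  C[1][0] = min over k of (A[1][0] + B[0][0] = 4 + -3 = 1, A[1][1] + B[1][0] = 3 + 7 = 10, A[1][2] + B[2][0] = 7 + 10 = 17) = 1 (attained at k = 0)
  C[1][1] = min over k of (A[1][0] + B[0][1] = 4 + -4 = 0, A[1][1] + B[1][1] = 3 + 9 = 12, A[1][2] + B[2][1] = 7 + 2 = 9) = 0 (attained at k = 0)
  C[1][2] = min over k of (A[1][0] + B[0][2] = 4 + 1 = 5, A[1][1] + B[1][2] = 3 + 6 = 9, A[1][2] + B[2][2] = 7 + 2 = 9) = 5 (attained at k = 0)
  C[2][0] = min over k of (A[2][0] + B[0][0] = 3 + -3 = 0, A[2][1] + B[1][0] = 10 + 7 = 17, A[2][2] + B[2][0] = 0 + 10 = 10) = 0 (attained at k = 0)
  C[2][1] = min over k of (A[2][0] + B[0][1] = 3 + -4 = -1, A[2][1] + B[1][1] = 10 + 9 = 19, A[2][2] + B[2][1] = 0 + 2 = 2) = -1 (attained at k = 0)
  C[2][2] = min over k of (A[2][0] + B[0][2] = 3 + 1 = 4, A[2][1] + B[1][2] = 10 + 6 = 16, A[2][2] + B[2][2] = 0 + 2 = 2) = 2 (attained at k = 2)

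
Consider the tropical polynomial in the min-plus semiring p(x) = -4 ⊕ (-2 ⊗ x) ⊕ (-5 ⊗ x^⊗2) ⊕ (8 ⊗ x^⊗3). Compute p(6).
p(6) = -4

A tropical monomial a ⊗ x^⊗i evaluates to a + i · x. Evaluating each term at x = 6:
  Term 0 contributes -4 + 0 · 6 = -4
  Term 1 contributes -2 + 1 · 6 = 4
  Term 2 contributes -5 + 2 · 6 = 7
  Term 3 contributes 8 + 3 · 6 = 26
p(6) = ⊕ of these = min[-4, 4, 7, 26] = -4.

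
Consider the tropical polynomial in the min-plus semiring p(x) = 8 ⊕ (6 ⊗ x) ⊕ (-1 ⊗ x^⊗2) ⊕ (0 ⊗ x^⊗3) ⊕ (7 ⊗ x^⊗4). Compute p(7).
p(7) = 8

A tropical monomial a ⊗ x^⊗i evaluates to a + i · x. Evaluating each term at x = 7:
  Term 0 contributes 8 + 0 · 7 = 8
  Term 1 contributes 6 + 1 · 7 = 13
  Term 2 contributes -1 + 2 · 7 = 13
  Term 3 contributes 0 + 3 · 7 = 21
  Term 4 contributes 7 + 4 · 7 = 35
p(7) = ⊕ of these = min[8, 13, 13, 21, 35] = 8.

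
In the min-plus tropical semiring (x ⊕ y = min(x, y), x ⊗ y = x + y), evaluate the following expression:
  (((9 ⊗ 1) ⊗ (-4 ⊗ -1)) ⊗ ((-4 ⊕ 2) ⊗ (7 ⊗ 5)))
(((9 ⊗ 1) ⊗ (-4 ⊗ -1)) ⊗ ((-4 ⊕ 2) ⊗ (7 ⊗ 5))) = 13

Expand innermost to outermost. Recall ⊕ takes the minimum of its arguments and ⊗ takes their sum. Working out the expression (((9 ⊗ 1) ⊗ (-4 ⊗ -1)) ⊗ ((-4 ⊕ 2) ⊗ (7 ⊗ 5))) gives 13.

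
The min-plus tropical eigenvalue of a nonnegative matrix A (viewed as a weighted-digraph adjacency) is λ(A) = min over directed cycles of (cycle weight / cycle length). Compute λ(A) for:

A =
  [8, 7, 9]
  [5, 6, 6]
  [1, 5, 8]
λ(A) = 14/3

Enumerate directed cycles and compute their means (weight / length). Sample:
  cycle 0 → 0: weight = 8, length = 1, mean = 8/1 ≈ 8.000
  cycle 1 → 1: weight = 6, length = 1, mean = 6/1 ≈ 6.000
  cycle 2 → 2: weight = 8, length = 1, mean = 8/1 ≈ 8.000
  cycle 0 → 1 → 0: weight = 12, length = 2, mean = 12/2 ≈ 6.000
  cycle 0 → 2 → 0: weight = 10, length = 2, mean = 10/2 ≈ 5.000
  cycle 1 → 0 → 1: weight = 12, length = 2, mean = 12/2 ≈ 6.000
Minimum mean = 4.667, attained e.g. along the cycle 0 → 1 → 2 → 0 with weight 14 and length 3. So λ(A) = 14/3 = 14/3.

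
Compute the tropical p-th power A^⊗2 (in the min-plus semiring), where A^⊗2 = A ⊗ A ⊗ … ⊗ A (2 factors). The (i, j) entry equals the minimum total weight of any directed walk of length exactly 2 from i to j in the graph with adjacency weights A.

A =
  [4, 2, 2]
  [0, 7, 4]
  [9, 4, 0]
A^⊗2 =
  [2, 6, 2]
  [4, 2, 2]
  [4, 4, 0]

Each entry (A^⊗2)_ij equals the minimum over all length-2 walks i = v_0 → v_1 → … → v_2 = j of Σ_t A[v_t][v_{t+1}]. For example, for (i, j) = (0, 2) we minimise over 3 possible intermediate vertex sequences; the minimum is 2, attained along the walk 0 → 2 → 2.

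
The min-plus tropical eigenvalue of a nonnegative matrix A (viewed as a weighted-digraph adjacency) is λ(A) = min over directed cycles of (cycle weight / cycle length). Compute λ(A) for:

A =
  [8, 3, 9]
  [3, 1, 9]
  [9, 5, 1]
λ(A) = 1

Enumerate directed cycles and compute their means (weight / length). Sample:
  cycle 0 → 0: weight = 8, length = 1, mean = 8/1 ≈ 8.000
  cycle 1 → 1: weight = 1, length = 1, mean = 1/1 ≈ 1.000
  cycle 2 → 2: weight = 1, length = 1, mean = 1/1 ≈ 1.000
  cycle 0 → 1 → 0: weight = 6, length = 2, mean = 6/2 ≈ 3.000
  cycle 0 → 2 → 0: weight = 18, length = 2, mean = 18/2 ≈ 9.000
  cycle 1 → 0 → 1: weight = 6, length = 2, mean = 6/2 ≈ 3.000
Minimum mean = 1.000, attained e.g. along the cycle 1 → 1 with weight 1 and length 1. So λ(A) = 1/1 = 1.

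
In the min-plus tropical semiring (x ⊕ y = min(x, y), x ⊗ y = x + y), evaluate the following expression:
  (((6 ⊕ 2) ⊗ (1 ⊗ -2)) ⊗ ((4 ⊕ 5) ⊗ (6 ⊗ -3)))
(((6 ⊕ 2) ⊗ (1 ⊗ -2)) ⊗ ((4 ⊕ 5) ⊗ (6 ⊗ -3))) = 8

Expand innermost to outermost. Recall ⊕ takes the minimum of its arguments and ⊗ takes their sum. Working out the expression (((6 ⊕ 2) ⊗ (1 ⊗ -2)) ⊗ ((4 ⊕ 5) ⊗ (6 ⊗ -3))) gives 8.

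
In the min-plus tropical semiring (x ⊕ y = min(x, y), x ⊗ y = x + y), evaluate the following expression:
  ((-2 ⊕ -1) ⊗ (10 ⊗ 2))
((-2 ⊕ -1) ⊗ (10 ⊗ 2)) = 10

Expand innermost to outermost. Recall ⊕ takes the minimum of its arguments and ⊗ takes their sum. Working out the expression ((-2 ⊕ -1) ⊗ (10 ⊗ 2)) gives 10.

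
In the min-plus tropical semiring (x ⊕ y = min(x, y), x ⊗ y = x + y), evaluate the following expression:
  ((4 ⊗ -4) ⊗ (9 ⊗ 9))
((4 ⊗ -4) ⊗ (9 ⊗ 9)) = 18

Expand innermost to outermost. Recall ⊕ takes the minimum of its arguments and ⊗ takes their sum. Working out the expression ((4 ⊗ -4) ⊗ (9 ⊗ 9)) gives 18.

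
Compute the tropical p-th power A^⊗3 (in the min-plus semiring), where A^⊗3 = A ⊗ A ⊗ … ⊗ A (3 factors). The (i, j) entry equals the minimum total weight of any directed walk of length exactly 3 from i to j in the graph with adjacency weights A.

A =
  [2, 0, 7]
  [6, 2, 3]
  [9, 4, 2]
A^⊗3 =
  [6, 4, 5]
  [10, 6, 7]
  [12, 8, 6]

Each entry (A^⊗3)_ij equals the minimum over all length-3 walks i = v_0 → v_1 → … → v_3 = j of Σ_t A[v_t][v_{t+1}]. For example, for (i, j) = (0, 2) we minimise over 9 possible intermediate vertex sequences; the minimum is 5, attained along the walk 0 → 0 → 1 → 2.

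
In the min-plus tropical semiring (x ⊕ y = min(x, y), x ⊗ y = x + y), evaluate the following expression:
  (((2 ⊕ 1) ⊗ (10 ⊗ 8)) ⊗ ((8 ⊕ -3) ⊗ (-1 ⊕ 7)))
(((2 ⊕ 1) ⊗ (10 ⊗ 8)) ⊗ ((8 ⊕ -3) ⊗ (-1 ⊕ 7))) = 15

Expand innermost to outermost. Recall ⊕ takes the minimum of its arguments and ⊗ takes their sum. Working out the expression (((2 ⊕ 1) ⊗ (10 ⊗ 8)) ⊗ ((8 ⊕ -3) ⊗ (-1 ⊕ 7))) gives 15.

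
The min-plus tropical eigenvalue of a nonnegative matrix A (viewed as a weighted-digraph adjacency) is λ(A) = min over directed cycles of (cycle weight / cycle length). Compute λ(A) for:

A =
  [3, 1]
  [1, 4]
λ(A) = 1

Enumerate directed cycles and compute their means (weight / length). Sample:
  cycle 0 → 0: weight = 3, length = 1, mean = 3/1 ≈ 3.000
  cycle 1 → 1: weight = 4, length = 1, mean = 4/1 ≈ 4.000
  cycle 0 → 1 → 0: weight = 2, length = 2, mean = 2/2 ≈ 1.000
  cycle 1 → 0 → 1: weight = 2, length = 2, mean = 2/2 ≈ 1.000
Minimum mean = 1.000, attained e.g. along the cycle 0 → 1 → 0 with weight 2 and length 2. So λ(A) = 2/2 = 1.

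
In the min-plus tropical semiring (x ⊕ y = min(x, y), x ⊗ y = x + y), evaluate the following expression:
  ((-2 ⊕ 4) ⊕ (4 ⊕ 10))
((-2 ⊕ 4) ⊕ (4 ⊕ 10)) = -2

Expand innermost to outermost. Recall ⊕ takes the minimum of its arguments and ⊗ takes their sum. Working out the expression ((-2 ⊕ 4) ⊕ (4 ⊕ 10)) gives -2.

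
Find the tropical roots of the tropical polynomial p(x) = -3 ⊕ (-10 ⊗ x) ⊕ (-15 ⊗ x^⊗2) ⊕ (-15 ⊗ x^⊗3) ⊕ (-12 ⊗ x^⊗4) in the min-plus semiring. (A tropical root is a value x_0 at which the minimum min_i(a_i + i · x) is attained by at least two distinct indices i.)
Roots: {-3, 0, 5, 7}

Each tropical root is a break point of the lower envelope of the lines y = a_i + i · x (there are 5 lines, with slopes 0, 1, ..., 4). Only the lines that attain the minimum somewhere contribute to roots; other lines are dominated. Here the surviving (envelope) indices are i = 4, i = 3, i = 2, i = 1, i = 0.
Intersections between consecutive envelope lines give the roots: for adjacent envelope indices i < j the intersection is x = (a_i − a_j) / (j − i). Reading off the sorted break points: {-3, 0, 5, 7}.
Verification: at each break x_0, at least two indices attain the minimum of min_i(a_i + i · x_0).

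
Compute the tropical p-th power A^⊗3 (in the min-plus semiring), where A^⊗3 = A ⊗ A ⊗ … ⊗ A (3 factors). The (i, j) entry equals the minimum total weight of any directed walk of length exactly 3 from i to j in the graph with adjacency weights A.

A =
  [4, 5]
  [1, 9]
A^⊗3 =
  [10, 11]
  [7, 10]

Each entry (A^⊗3)_ij equals the minimum over all length-3 walks i = v_0 → v_1 → … → v_3 = j of Σ_t A[v_t][v_{t+1}]. For example, for (i, j) = (0, 1) we minimise over 4 possible intermediate vertex sequences; the minimum is 11, attained along the walk 0 → 1 → 0 → 1.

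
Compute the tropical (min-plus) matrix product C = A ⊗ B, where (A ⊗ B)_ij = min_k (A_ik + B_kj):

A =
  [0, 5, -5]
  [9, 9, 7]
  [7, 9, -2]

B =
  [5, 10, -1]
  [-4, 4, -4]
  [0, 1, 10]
A ⊗ B =
  [-5, -4, -1]
  [5, 8, 5]
  [-2, -1, 5]

Apply the min-plus product entry-by-entry:
  C[0][0] = min over k of (A[0][0] + B[0][0] = 0 + 5 = 5, A[0][1] + B[1][0] = 5 + -4 = 1, A[0][2] + B[2][0] = -5 + 0 = -5) = -5 (attained at k = 2)
  C[0][1] = min over k of (A[0][0] + B[0][1] = 0 + 10 = 10, A[0][1] + B[1][1] = 5 + 4 = 9, A[0][2] + B[2][1] = -5 + 1 = -4) = -4 (attained at k = 2)
  C[0][2] = min over k of (A[0][0] + B[0][2] = 0 + -1 = -1, A[0][1] + B[1][2] = 5 + -4 = 1, A[0][2] + B[2][2] = -5 + 10 = 5) = -1 (attained at k = 0)
  C[1][0] = min over k of (A[1][0] + B[0][0] = 9 + 5 = 14, A[1][1] + B[1][0] = 9 + -4 = 5, A[1][2] + B[2][0] = 7 + 0 = 7) = 5 (attained at k = 1)
  C[1][1] = min over k of (A[1][0] + B[0][1] = 9 + 10 = 19, A[1][1] + B[1][1] = 9 + 4 = 13, A[1][2] + B[2][1] = 7 + 1 = 8) = 8 (attained at k = 2)
  C[1][2] = min over k of (A[1][0] + B[0][2] = 9 + -1 = 8, A[1][1] + B[1][2] = 9 + -4 = 5, A[1][2] + B[2][2] = 7 + 10 = 17) = 5 (attained at k = 1)
  C[2][0] = min over k of (A[2][0] + B[0][0] = 7 + 5 = 12, A[2][1] + B[1][0] = 9 + -4 = 5, A[2][2] + B[2][0] = -2 + 0 = -2) = -2 (attained at k = 2)
  C[2][1] = min over k of (A[2][0] + B[0][1] = 7 + 10 = 17, A[2][1] + B[1][1] = 9 + 4 = 13, A[2][2] + B[2][1] = -2 + 1 = -1) = -1 (attained at k = 2)
  C[2][2] = min over k of (A[2][0] + B[0][2] = 7 + -1 = 6, A[2][1] + B[1][2] = 9 + -4 = 5, A[2][2] + B[2][2] = -2 + 10 = 8) = 5 (attained at k = 1)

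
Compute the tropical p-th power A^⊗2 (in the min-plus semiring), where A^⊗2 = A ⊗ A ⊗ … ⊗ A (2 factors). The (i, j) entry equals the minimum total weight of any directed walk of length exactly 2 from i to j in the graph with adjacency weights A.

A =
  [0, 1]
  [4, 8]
A^⊗2 =
  [0, 1]
  [4, 5]

Each entry (A^⊗2)_ij equals the minimum over all length-2 walks i = v_0 → v_1 → … → v_2 = j of Σ_t A[v_t][v_{t+1}]. For example, for (i, j) = (0, 1) we minimise over 2 possible intermediate vertex sequences; the minimum is 1, attained along the walk 0 → 0 → 1.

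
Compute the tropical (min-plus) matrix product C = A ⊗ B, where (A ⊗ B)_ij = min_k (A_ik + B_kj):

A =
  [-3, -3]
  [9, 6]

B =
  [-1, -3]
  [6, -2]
A ⊗ B =
  [-4, -6]
  [8, 4]

Apply the min-plus product entry-by-entry:
  C[0][0] = min over k of (A[0][0] + B[0][0] = -3 + -1 = -4, A[0][1] + B[1][0] = -3 + 6 = 3) = -4 (attained at k = 0)
  C[0][1] = min over k of (A[0][0] + B[0][1] = -3 + -3 = -6, A[0][1] + B[1][1] = -3 + -2 = -5) = -6 (attained at k = 0)
  C[1][0] = min over k of (A[1][0] + B[0][0] = 9 + -1 = 8, A[1][1] + B[1][0] = 6 + 6 = 12) = 8 (attained at k = 0)
  C[1][1] = min over k of (A[1][0] + B[0][1] = 9 + -3 = 6, A[1][1] + B[1][1] = 6 + -2 = 4) = 4 (attained at k = 1)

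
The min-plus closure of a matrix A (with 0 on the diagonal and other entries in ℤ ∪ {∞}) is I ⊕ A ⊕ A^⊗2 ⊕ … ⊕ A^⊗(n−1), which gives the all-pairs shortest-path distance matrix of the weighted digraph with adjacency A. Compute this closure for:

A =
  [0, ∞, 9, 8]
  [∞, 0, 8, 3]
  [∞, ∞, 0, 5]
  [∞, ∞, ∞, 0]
Closure =
  [0, ∞, 9, 8]
  [∞, 0, 8, 3]
  [∞, ∞, 0, 5]
  [∞, ∞, ∞, 0]

This is the Floyd-Warshall all-pairs shortest-path computation. For each intermediate vertex k = 0, 1, …, 3, update dist[i][j] ← min(dist[i][j], dist[i][k] + dist[k][j]). The final matrix gives, for each (i, j), the minimum total weight of any directed path from i to j (possibly empty when i = j).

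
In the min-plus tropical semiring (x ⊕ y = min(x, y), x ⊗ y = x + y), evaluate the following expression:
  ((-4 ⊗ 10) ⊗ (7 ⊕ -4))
((-4 ⊗ 10) ⊗ (7 ⊕ -4)) = 2

Expand innermost to outermost. Recall ⊕ takes the minimum of its arguments and ⊗ takes their sum. Working out the expression ((-4 ⊗ 10) ⊗ (7 ⊕ -4)) gives 2.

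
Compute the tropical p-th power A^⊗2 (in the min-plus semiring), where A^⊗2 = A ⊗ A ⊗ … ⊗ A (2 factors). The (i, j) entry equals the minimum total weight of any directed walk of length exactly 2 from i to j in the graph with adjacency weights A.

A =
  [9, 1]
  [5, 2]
A^⊗2 =
  [6, 3]
  [7, 4]

Each entry (A^⊗2)_ij equals the minimum over all length-2 walks i = v_0 → v_1 → … → v_2 = j of Σ_t A[v_t][v_{t+1}]. For example, for (i, j) = (0, 1) we minimise over 2 possible intermediate vertex sequences; the minimum is 3, attained along the walk 0 → 1 → 1.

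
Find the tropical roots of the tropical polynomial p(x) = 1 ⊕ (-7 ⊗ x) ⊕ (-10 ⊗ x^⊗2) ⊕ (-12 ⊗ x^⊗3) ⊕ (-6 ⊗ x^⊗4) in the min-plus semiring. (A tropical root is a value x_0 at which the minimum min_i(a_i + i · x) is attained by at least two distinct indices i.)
Roots: {-6, 2, 3, 8}

Each tropical root is a break point of the lower envelope of the lines y = a_i + i · x (there are 5 lines, with slopes 0, 1, ..., 4). Only the lines that attain the minimum somewhere contribute to roots; other lines are dominated. Here the surviving (envelope) indices are i = 4, i = 3, i = 2, i = 1, i = 0.
Intersections between consecutive envelope lines give the roots: for adjacent envelope indices i < j the intersection is x = (a_i − a_j) / (j − i). Reading off the sorted break points: {-6, 2, 3, 8}.
Verification: at each break x_0, at least two indices attain the minimum of min_i(a_i + i · x_0).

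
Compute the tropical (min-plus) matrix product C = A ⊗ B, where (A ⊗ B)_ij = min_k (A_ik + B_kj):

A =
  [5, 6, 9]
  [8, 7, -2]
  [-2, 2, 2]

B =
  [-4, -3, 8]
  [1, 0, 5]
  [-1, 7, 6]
A ⊗ B =
  [1, 2, 11]
  [-3, 5, 4]
  [-6, -5, 6]

Apply the min-plus product entry-by-entry:
  C[0][0] = min over k of (A[0][0] + B[0][0] = 5 + -4 = 1, A[0][1] + B[1][0] = 6 + 1 = 7, A[0][2] + B[2][0] = 9 + -1 = 8) = 1 (attained at k = 0)
  C[0][1] = min over k of (A[0][0] + B[0][1] = 5 + -3 = 2, A[0][1] + B[1][1] = 6 + 0 = 6, A[0][2] + B[2][1] = 9 + 7 = 16) = 2 (attained at k = 0)
  C[0][2] = min over k of (A[0][0] + B[0][2] = 5 + 8 = 13, A[0][1] + B[1][2] = 6 + 5 = 11, A[0][2] + B[2][2] = 9 + 6 = 15) = 11 (attained at k = 1)
  C[1][0] = min over k of (A[1][0] + B[0][0] = 8 + -4 = 4, A[1][1] + B[1][0] = 7 + 1 = 8, A[1][2] + B[2][0] = -2 + -1 = -3) = -3 (attained at k = 2)
  C[1][1] = min over k of (A[1][0] + B[0][1] = 8 + -3 = 5, A[1][1] + B[1][1] = 7 + 0 = 7, A[1][2] + B[2][1] = -2 + 7 = 5) = 5 (attained at k = 0)
  C[1][2] = min over k of (A[1][0] + B[0][2] = 8 + 8 = 16, A[1][1] + B[1][2] = 7 + 5 = 12, A[1][2] + B[2][2] = -2 + 6 = 4) = 4 (attained at k = 2)
  C[2][0] = min over k of (A[2][0] + B[0][0] = -2 + -4 = -6, A[2][1] + B[1][0] = 2 + 1 = 3, A[2][2] + B[2][0] = 2 + -1 = 1) = -6 (attained at k = 0)
  C[2][1] = min over k of (A[2][0] + B[0][1] = -2 + -3 = -5, A[2][1] + B[1][1] = 2 + 0 = 2, A[2][2] + B[2][1] = 2 + 7 = 9) = -5 (attained at k = 0)
  C[2][2] = min over k of (A[2][0] + B[0][2] = -2 + 8 = 6, A[2][1] + B[1][2] = 2 + 5 = 7, A[2][2] + B[2][2] = 2 + 6 = 8) = 6 (attained at k = 0)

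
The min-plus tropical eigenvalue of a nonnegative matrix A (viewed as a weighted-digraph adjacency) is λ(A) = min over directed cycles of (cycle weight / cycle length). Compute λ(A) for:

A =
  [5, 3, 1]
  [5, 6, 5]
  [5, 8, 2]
λ(A) = 2

Enumerate directed cycles and compute their means (weight / length). Sample:
  cycle 0 → 0: weight = 5, length = 1, mean = 5/1 ≈ 5.000
  cycle 1 → 1: weight = 6, length = 1, mean = 6/1 ≈ 6.000
  cycle 2 → 2: weight = 2, length = 1, mean = 2/1 ≈ 2.000
  cycle 0 → 1 → 0: weight = 8, length = 2, mean = 8/2 ≈ 4.000
  cycle 0 → 2 → 0: weight = 6, length = 2, mean = 6/2 ≈ 3.000
  cycle 1 → 0 → 1: weight = 8, length = 2, mean = 8/2 ≈ 4.000
Minimum mean = 2.000, attained e.g. along the cycle 2 → 2 with weight 2 and length 1. So λ(A) = 2/1 = 2.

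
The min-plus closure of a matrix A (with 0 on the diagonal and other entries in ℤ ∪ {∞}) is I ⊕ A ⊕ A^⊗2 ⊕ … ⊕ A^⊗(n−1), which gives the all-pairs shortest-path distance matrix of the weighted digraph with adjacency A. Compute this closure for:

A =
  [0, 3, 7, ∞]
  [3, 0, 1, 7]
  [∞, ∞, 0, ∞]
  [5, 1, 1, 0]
Closure =
  [0, 3, 4, 10]
  [3, 0, 1, 7]
  [∞, ∞, 0, ∞]
  [4, 1, 1, 0]

This is the Floyd-Warshall all-pairs shortest-path computation. For each intermediate vertex k = 0, 1, …, 3, update dist[i][j] ← min(dist[i][j], dist[i][k] + dist[k][j]). The final matrix gives, for each (i, j), the minimum total weight of any directed path from i to j (possibly empty when i = j).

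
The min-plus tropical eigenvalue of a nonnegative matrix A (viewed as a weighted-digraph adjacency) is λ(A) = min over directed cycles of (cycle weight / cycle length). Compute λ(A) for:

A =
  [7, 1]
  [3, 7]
λ(A) = 2

Enumerate directed cycles and compute their means (weight / length). Sample:
  cycle 0 → 0: weight = 7, length = 1, mean = 7/1 ≈ 7.000
  cycle 1 → 1: weight = 7, length = 1, mean = 7/1 ≈ 7.000
  cycle 0 → 1 → 0: weight = 4, length = 2, mean = 4/2 ≈ 2.000
  cycle 1 → 0 → 1: weight = 4, length = 2, mean = 4/2 ≈ 2.000
Minimum mean = 2.000, attained e.g. along the cycle 0 → 1 → 0 with weight 4 and length 2. So λ(A) = 4/2 = 2.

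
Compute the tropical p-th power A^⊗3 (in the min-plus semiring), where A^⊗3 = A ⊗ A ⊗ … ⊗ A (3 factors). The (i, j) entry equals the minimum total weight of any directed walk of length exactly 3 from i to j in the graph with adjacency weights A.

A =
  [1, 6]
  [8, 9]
A^⊗3 =
  [3, 8]
  [10, 15]

Each entry (A^⊗3)_ij equals the minimum over all length-3 walks i = v_0 → v_1 → … → v_3 = j of Σ_t A[v_t][v_{t+1}]. For example, for (i, j) = (0, 1) we minimise over 4 possible intermediate vertex sequences; the minimum is 8, attained along the walk 0 → 0 → 0 → 1.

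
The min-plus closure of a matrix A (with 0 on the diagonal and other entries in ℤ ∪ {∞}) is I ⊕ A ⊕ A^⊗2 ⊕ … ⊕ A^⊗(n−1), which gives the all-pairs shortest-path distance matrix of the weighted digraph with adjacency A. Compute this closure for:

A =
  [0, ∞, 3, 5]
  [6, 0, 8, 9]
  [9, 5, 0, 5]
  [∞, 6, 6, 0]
Closure =
  [0, 8, 3, 5]
  [6, 0, 8, 9]
  [9, 5, 0, 5]
  [12, 6, 6, 0]

This is the Floyd-Warshall all-pairs shortest-path computation. For each intermediate vertex k = 0, 1, …, 3, update dist[i][j] ← min(dist[i][j], dist[i][k] + dist[k][j]). The final matrix gives, for each (i, j), the minimum total weight of any directed path from i to j (possibly empty when i = j).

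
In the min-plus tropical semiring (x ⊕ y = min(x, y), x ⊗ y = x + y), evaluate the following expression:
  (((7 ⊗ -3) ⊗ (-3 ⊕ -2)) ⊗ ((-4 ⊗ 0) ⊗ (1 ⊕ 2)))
(((7 ⊗ -3) ⊗ (-3 ⊕ -2)) ⊗ ((-4 ⊗ 0) ⊗ (1 ⊕ 2))) = -2

Expand innermost to outermost. Recall ⊕ takes the minimum of its arguments and ⊗ takes their sum. Working out the expression (((7 ⊗ -3) ⊗ (-3 ⊕ -2)) ⊗ ((-4 ⊗ 0) ⊗ (1 ⊕ 2))) gives -2.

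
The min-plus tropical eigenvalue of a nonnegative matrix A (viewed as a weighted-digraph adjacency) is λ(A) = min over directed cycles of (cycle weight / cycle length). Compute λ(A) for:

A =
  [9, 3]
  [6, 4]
λ(A) = 4

Enumerate directed cycles and compute their means (weight / length). Sample:
  cycle 0 → 0: weight = 9, length = 1, mean = 9/1 ≈ 9.000
  cycle 1 → 1: weight = 4, length = 1, mean = 4/1 ≈ 4.000
  cycle 0 → 1 → 0: weight = 9, length = 2, mean = 9/2 ≈ 4.500
  cycle 1 → 0 → 1: weight = 9, length = 2, mean = 9/2 ≈ 4.500
Minimum mean = 4.000, attained e.g. along the cycle 1 → 1 with weight 4 and length 1. So λ(A) = 4/1 = 4.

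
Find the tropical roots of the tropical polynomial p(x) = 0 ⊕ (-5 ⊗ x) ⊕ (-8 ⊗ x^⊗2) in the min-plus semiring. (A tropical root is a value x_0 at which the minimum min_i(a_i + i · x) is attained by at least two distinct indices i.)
Roots: {3, 5}

Each tropical root is a break point of the lower envelope of the lines y = a_i + i · x (there are 3 lines, with slopes 0, 1, ..., 2). Only the lines that attain the minimum somewhere contribute to roots; other lines are dominated. Here the surviving (envelope) indices are i = 2, i = 1, i = 0.
Intersections between consecutive envelope lines give the roots: for adjacent envelope indices i < j the intersection is x = (a_i − a_j) / (j − i). Reading off the sorted break points: {3, 5}.
Verification: at each break x_0, at least two indices attain the minimum of min_i(a_i + i · x_0).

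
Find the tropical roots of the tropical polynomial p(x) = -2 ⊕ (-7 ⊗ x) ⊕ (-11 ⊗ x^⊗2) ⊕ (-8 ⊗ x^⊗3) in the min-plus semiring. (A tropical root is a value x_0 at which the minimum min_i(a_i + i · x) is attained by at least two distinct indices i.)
Roots: {-3, 4, 5}

Each tropical root is a break point of the lower envelope of the lines y = a_i + i · x (there are 4 lines, with slopes 0, 1, ..., 3). Only the lines that attain the minimum somewhere contribute to roots; other lines are dominated. Here the surviving (envelope) indices are i = 3, i = 2, i = 1, i = 0.
Intersections between consecutive envelope lines give the roots: for adjacent envelope indices i < j the intersection is x = (a_i − a_j) / (j − i). Reading off the sorted break points: {-3, 4, 5}.
Verification: at each break x_0, at least two indices attain the minimum of min_i(a_i + i · x_0).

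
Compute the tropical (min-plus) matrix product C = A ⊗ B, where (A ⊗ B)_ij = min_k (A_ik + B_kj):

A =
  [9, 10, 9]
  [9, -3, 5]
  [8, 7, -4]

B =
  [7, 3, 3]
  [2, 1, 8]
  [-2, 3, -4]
A ⊗ B =
  [7, 11, 5]
  [-1, -2, 1]
  [-6, -1, -8]

Apply the min-plus product entry-by-entry:
  C[0][0] = min over k of (A[0][0] + B[0][0] = 9 + 7 = 16, A[0][1] + B[1][0] = 10 + 2 = 12, A[0][2] + B[2][0] = 9 + -2 = 7) = 7 (attained at k = 2)
  C[0][1] = min over k of (A[0][0] + B[0][1] = 9 + 3 = 12, A[0][1] + B[1][1] = 10 + 1 = 11, A[0][2] + B[2][1] = 9 + 3 = 12) = 11 (attained at k = 1)
  C[0][2] = min over k of (A[0][0] + B[0][2] = 9 + 3 = 12, A[0][1] + B[1][2] = 10 + 8 = 18, A[0][2] + B[2][2] = 9 + -4 = 5) = 5 (attained at k = 2)
  C[1][0] = min over k of (A[1][0] + B[0][0] = 9 + 7 = 16, A[1][1] + B[1][0] = -3 + 2 = -1, A[1][2] + B[2][0] = 5 + -2 = 3) = -1 (attained at k = 1)
  C[1][1] = min over k of (A[1][0] + B[0][1] = 9 + 3 = 12, A[1][1] + B[1][1] = -3 + 1 = -2, A[1][2] + B[2][1] = 5 + 3 = 8) = -2 (attained at k = 1)
  C[1][2] = min over k of (A[1][0] + B[0][2] = 9 + 3 = 12, A[1][1] + B[1][2] = -3 + 8 = 5, A[1][2] + B[2][2] = 5 + -4 = 1) = 1 (attained at k = 2)
  C[2][0] = min over k of (A[2][0] + B[0][0] = 8 + 7 = 15, A[2][1] + B[1][0] = 7 + 2 = 9, A[2][2] + B[2][0] = -4 + -2 = -6) = -6 (attained at k = 2)
  C[2][1] = min over k of (A[2][0] + B[0][1] = 8 + 3 = 11, A[2][1] + B[1][1] = 7 + 1 = 8, A[2][2] + B[2][1] = -4 + 3 = -1) = -1 (attained at k = 2)
  C[2][2] = min over k of (A[2][0] + B[0][2] = 8 + 3 = 11, A[2][1] + B[1][2] = 7 + 8 = 15, A[2][2] + B[2][2] = -4 + -4 = -8) = -8 (attained at k = 2)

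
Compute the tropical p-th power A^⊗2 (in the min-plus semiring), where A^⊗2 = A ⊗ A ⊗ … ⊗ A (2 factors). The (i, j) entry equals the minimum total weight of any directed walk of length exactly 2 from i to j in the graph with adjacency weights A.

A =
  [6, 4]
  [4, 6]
A^⊗2 =
  [8, 10]
  [10, 8]

Each entry (A^⊗2)_ij equals the minimum over all length-2 walks i = v_0 → v_1 → … → v_2 = j of Σ_t A[v_t][v_{t+1}]. For example, for (i, j) = (0, 1) we minimise over 2 possible intermediate vertex sequences; the minimum is 10, attained along the walk 0 → 0 → 1.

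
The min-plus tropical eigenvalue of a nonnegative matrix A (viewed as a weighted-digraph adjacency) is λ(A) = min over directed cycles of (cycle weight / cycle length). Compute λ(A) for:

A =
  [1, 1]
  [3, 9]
λ(A) = 1

Enumerate directed cycles and compute their means (weight / length). Sample:
  cycle 0 → 0: weight = 1, length = 1, mean = 1/1 ≈ 1.000
  cycle 1 → 1: weight = 9, length = 1, mean = 9/1 ≈ 9.000
  cycle 0 → 1 → 0: weight = 4, length = 2, mean = 4/2 ≈ 2.000
  cycle 1 → 0 → 1: weight = 4, length = 2, mean = 4/2 ≈ 2.000
Minimum mean = 1.000, attained e.g. along the cycle 0 → 0 with weight 1 and length 1. So λ(A) = 1/1 = 1.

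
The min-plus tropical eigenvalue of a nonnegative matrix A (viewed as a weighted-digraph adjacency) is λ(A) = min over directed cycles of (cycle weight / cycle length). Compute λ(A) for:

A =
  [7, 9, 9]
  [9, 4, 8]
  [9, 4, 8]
λ(A) = 4

Enumerate directed cycles and compute their means (weight / length). Sample:
  cycle 0 → 0: weight = 7, length = 1, mean = 7/1 ≈ 7.000
  cycle 1 → 1: weight = 4, length = 1, mean = 4/1 ≈ 4.000
  cycle 2 → 2: weight = 8, length = 1, mean = 8/1 ≈ 8.000
  cycle 0 → 1 → 0: weight = 18, length = 2, mean = 18/2 ≈ 9.000
  cycle 0 → 2 → 0: weight = 18, length = 2, mean = 18/2 ≈ 9.000
  cycle 1 → 0 → 1: weight = 18, length = 2, mean = 18/2 ≈ 9.000
Minimum mean = 4.000, attained e.g. along the cycle 1 → 1 with weight 4 and length 1. So λ(A) = 4/1 = 4.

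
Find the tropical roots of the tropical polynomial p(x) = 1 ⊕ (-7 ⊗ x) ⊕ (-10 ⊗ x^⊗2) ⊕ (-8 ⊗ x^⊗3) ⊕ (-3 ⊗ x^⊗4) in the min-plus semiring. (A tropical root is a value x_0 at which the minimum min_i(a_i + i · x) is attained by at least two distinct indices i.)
Roots: {-5, -2, 3, 8}

Each tropical root is a break point of the lower envelope of the lines y = a_i + i · x (there are 5 lines, with slopes 0, 1, ..., 4). Only the lines that attain the minimum somewhere contribute to roots; other lines are dominated. Here the surviving (envelope) indices are i = 4, i = 3, i = 2, i = 1, i = 0.
Intersections between consecutive envelope lines give the roots: for adjacent envelope indices i < j the intersection is x = (a_i − a_j) / (j − i). Reading off the sorted break points: {-5, -2, 3, 8}.
Verification: at each break x_0, at least two indices attain the minimum of min_i(a_i + i · x_0).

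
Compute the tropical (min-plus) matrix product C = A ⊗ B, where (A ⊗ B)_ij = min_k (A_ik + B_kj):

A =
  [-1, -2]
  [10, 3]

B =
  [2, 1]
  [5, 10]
A ⊗ B =
  [1, 0]
  [8, 11]

Apply the min-plus product entry-by-entry:
  C[0][0] = min over k of (A[0][0] + B[0][0] = -1 + 2 = 1, A[0][1] + B[1][0] = -2 + 5 = 3) = 1 (attained at k = 0)
  C[0][1] = min over k of (A[0][0] + B[0][1] = -1 + 1 = 0, A[0][1] + B[1][1] = -2 + 10 = 8) = 0 (attained at k = 0)
  C[1][0] = min over k of (A[1][0] + B[0][0] = 10 + 2 = 12, A[1][1] + B[1][0] = 3 + 5 = 8) = 8 (attained at k = 1)
  C[1][1] = min over k of (A[1][0] + B[0][1] = 10 + 1 = 11, A[1][1] + B[1][1] = 3 + 10 = 13) = 11 (attained at k = 0)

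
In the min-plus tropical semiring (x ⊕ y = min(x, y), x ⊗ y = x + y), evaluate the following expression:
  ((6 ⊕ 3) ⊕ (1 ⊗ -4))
((6 ⊕ 3) ⊕ (1 ⊗ -4)) = -3

Expand innermost to outermost. Recall ⊕ takes the minimum of its arguments and ⊗ takes their sum. Working out the expression ((6 ⊕ 3) ⊕ (1 ⊗ -4)) gives -3.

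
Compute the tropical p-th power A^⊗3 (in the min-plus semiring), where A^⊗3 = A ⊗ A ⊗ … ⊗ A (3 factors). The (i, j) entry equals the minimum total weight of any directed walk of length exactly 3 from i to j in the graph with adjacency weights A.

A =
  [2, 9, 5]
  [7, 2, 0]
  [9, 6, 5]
A^⊗3 =
  [6, 13, 9]
  [11, 6, 4]
  [13, 10, 8]

Each entry (A^⊗3)_ij equals the minimum over all length-3 walks i = v_0 → v_1 → … → v_3 = j of Σ_t A[v_t][v_{t+1}]. For example, for (i, j) = (0, 2) we minimise over 9 possible intermediate vertex sequences; the minimum is 9, attained along the walk 0 → 0 → 0 → 2.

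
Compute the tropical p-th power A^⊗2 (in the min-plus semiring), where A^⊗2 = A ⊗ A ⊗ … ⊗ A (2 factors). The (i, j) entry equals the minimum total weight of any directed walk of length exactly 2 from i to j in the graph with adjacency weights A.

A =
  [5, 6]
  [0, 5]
A^⊗2 =
  [6, 11]
  [5, 6]

Each entry (A^⊗2)_ij equals the minimum over all length-2 walks i = v_0 → v_1 → … → v_2 = j of Σ_t A[v_t][v_{t+1}]. For example, for (i, j) = (0, 1) we minimise over 2 possible intermediate vertex sequences; the minimum is 11, attained along the walk 0 → 0 → 1.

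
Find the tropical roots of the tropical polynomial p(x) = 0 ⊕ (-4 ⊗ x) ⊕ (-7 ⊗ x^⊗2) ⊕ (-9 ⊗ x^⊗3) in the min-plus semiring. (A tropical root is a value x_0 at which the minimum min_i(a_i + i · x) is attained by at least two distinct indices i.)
Roots: {2, 3, 4}

Each tropical root is a break point of the lower envelope of the lines y = a_i + i · x (there are 4 lines, with slopes 0, 1, ..., 3). Only the lines that attain the minimum somewhere contribute to roots; other lines are dominated. Here the surviving (envelope) indices are i = 3, i = 2, i = 1, i = 0.
Intersections between consecutive envelope lines give the roots: for adjacent envelope indices i < j the intersection is x = (a_i − a_j) / (j − i). Reading off the sorted break points: {2, 3, 4}.
Verification: at each break x_0, at least two indices attain the minimum of min_i(a_i + i · x_0).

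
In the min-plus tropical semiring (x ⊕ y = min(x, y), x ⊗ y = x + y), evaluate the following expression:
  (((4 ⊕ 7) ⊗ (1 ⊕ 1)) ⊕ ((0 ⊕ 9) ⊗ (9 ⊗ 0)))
(((4 ⊕ 7) ⊗ (1 ⊕ 1)) ⊕ ((0 ⊕ 9) ⊗ (9 ⊗ 0))) = 5

Expand innermost to outermost. Recall ⊕ takes the minimum of its arguments and ⊗ takes their sum. Working out the expression (((4 ⊕ 7) ⊗ (1 ⊕ 1)) ⊕ ((0 ⊕ 9) ⊗ (9 ⊗ 0))) gives 5.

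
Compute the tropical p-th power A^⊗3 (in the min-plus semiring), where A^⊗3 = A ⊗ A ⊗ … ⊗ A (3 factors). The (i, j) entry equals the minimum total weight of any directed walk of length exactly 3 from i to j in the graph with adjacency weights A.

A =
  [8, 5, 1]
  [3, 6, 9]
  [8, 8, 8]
A^⊗3 =
  [12, 13, 9]
  [11, 12, 10]
  [16, 16, 12]

Each entry (A^⊗3)_ij equals the minimum over all length-3 walks i = v_0 → v_1 → … → v_3 = j of Σ_t A[v_t][v_{t+1}]. For example, for (i, j) = (0, 2) we minimise over 9 possible intermediate vertex sequences; the minimum is 9, attained along the walk 0 → 1 → 0 → 2.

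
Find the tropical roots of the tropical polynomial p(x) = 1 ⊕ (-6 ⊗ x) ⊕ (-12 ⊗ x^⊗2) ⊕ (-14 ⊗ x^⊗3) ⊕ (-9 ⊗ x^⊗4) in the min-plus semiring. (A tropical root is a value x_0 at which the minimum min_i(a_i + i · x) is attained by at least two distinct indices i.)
Roots: {-5, 2, 6, 7}

Each tropical root is a break point of the lower envelope of the lines y = a_i + i · x (there are 5 lines, with slopes 0, 1, ..., 4). Only the lines that attain the minimum somewhere contribute to roots; other lines are dominated. Here the surviving (envelope) indices are i = 4, i = 3, i = 2, i = 1, i = 0.
Intersections between consecutive envelope lines give the roots: for adjacent envelope indices i < j the intersection is x = (a_i − a_j) / (j − i). Reading off the sorted break points: {-5, 2, 6, 7}.
Verification: at each break x_0, at least two indices attain the minimum of min_i(a_i + i · x_0).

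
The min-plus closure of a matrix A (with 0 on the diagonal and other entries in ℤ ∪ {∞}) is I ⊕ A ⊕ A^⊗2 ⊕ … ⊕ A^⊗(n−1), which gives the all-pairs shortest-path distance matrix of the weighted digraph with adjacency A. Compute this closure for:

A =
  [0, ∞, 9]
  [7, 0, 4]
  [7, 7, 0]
Closure =
  [0, 16, 9]
  [7, 0, 4]
  [7, 7, 0]

This is the Floyd-Warshall all-pairs shortest-path computation. For each intermediate vertex k = 0, 1, …, 2, update dist[i][j] ← min(dist[i][j], dist[i][k] + dist[k][j]). The final matrix gives, for each (i, j), the minimum total weight of any directed path from i to j (possibly empty when i = j).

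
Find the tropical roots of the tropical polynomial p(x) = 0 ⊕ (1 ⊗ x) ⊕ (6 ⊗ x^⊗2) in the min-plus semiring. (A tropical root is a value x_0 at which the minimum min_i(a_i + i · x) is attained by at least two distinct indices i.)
Roots: {-5, -1}

Each tropical root is a break point of the lower envelope of the lines y = a_i + i · x (there are 3 lines, with slopes 0, 1, ..., 2). Only the lines that attain the minimum somewhere contribute to roots; other lines are dominated. Here the surviving (envelope) indices are i = 2, i = 1, i = 0.
Intersections between consecutive envelope lines give the roots: for adjacent envelope indices i < j the intersection is x = (a_i − a_j) / (j − i). Reading off the sorted break points: {-5, -1}.
Verification: at each break x_0, at least two indices attain the minimum of min_i(a_i + i · x_0).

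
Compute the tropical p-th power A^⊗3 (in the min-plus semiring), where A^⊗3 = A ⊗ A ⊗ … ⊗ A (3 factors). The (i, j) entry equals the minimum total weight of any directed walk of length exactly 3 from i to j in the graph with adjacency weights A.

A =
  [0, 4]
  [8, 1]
A^⊗3 =
  [0, 4]
  [8, 3]

Each entry (A^⊗3)_ij equals the minimum over all length-3 walks i = v_0 → v_1 → … → v_3 = j of Σ_t A[v_t][v_{t+1}]. For example, for (i, j) = (0, 1) we minimise over 4 possible intermediate vertex sequences; the minimum is 4, attained along the walk 0 → 0 → 0 → 1.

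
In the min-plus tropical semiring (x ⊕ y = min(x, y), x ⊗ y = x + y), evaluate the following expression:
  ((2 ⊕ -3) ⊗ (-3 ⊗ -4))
((2 ⊕ -3) ⊗ (-3 ⊗ -4)) = -10

Expand innermost to outermost. Recall ⊕ takes the minimum of its arguments and ⊗ takes their sum. Working out the expression ((2 ⊕ -3) ⊗ (-3 ⊗ -4)) gives -10.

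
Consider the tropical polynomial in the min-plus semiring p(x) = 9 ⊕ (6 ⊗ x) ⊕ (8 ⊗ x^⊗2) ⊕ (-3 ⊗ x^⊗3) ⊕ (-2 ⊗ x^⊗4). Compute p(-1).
p(-1) = -6

A tropical monomial a ⊗ x^⊗i evaluates to a + i · x. Evaluating each term at x = -1:
  Term 0 contributes 9 + 0 · -1 = 9
  Term 1 contributes 6 + 1 · -1 = 5
  Term 2 contributes 8 + 2 · -1 = 6
  Term 3 contributes -3 + 3 · -1 = -6
  Term 4 contributes -2 + 4 · -1 = -6
p(-1) = ⊕ of these = min[9, 5, 6, -6, -6] = -6.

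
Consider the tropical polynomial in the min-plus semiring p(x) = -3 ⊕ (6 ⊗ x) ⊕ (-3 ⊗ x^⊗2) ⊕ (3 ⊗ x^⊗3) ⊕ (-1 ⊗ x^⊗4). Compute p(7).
p(7) = -3

A tropical monomial a ⊗ x^⊗i evaluates to a + i · x. Evaluating each term at x = 7:
  Term 0 contributes -3 + 0 · 7 = -3
  Term 1 contributes 6 + 1 · 7 = 13
  Term 2 contributes -3 + 2 · 7 = 11
  Term 3 contributes 3 + 3 · 7 = 24
  Term 4 contributes -1 + 4 · 7 = 27
p(7) = ⊕ of these = min[-3, 13, 11, 24, 27] = -3.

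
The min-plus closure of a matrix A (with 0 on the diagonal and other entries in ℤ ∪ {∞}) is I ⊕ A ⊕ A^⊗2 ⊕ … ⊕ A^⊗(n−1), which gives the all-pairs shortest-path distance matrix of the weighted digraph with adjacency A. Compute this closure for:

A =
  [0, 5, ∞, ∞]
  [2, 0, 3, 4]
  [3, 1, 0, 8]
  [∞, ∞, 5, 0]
Closure =
  [0, 5, 8, 9]
  [2, 0, 3, 4]
  [3, 1, 0, 5]
  [8, 6, 5, 0]

This is the Floyd-Warshall all-pairs shortest-path computation. For each intermediate vertex k = 0, 1, …, 3, update dist[i][j] ← min(dist[i][j], dist[i][k] + dist[k][j]). The final matrix gives, for each (i, j), the minimum total weight of any directed path from i to j (possibly empty when i = j).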